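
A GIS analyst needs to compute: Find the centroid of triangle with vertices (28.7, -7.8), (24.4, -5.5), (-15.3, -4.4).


Centroid = ((x_A+x_B+x_C)/3, (y_A+y_B+y_C)/3)
= ((28.7+24.4+(-15.3))/3, ((-7.8)+(-5.5)+(-4.4))/3)
= (12.6, -5.9)

(12.6, -5.9)


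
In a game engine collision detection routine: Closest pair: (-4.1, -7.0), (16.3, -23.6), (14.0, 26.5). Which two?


d(P0,P1) = 26.3006, d(P0,P2) = 38.077, d(P1,P2) = 50.1528
Closest: P0 and P1

Closest pair: (-4.1, -7.0) and (16.3, -23.6), distance = 26.3006


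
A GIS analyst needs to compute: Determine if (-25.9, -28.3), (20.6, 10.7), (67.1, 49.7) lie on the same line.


Cross product: (20.6-(-25.9))*(49.7-(-28.3)) - (10.7-(-28.3))*(67.1-(-25.9))
= 0

Yes, collinear


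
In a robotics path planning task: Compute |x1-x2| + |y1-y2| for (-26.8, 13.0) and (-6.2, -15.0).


|(-26.8)-(-6.2)| + |13-(-15)| = 20.6 + 28 = 48.6

48.6


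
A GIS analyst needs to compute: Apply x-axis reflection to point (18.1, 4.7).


Reflection over x-axis: (x,y) -> (x,-y)
(18.1, 4.7) -> (18.1, -4.7)

(18.1, -4.7)


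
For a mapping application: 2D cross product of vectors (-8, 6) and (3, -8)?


u x v = u_x*v_y - u_y*v_x = (-8)*(-8) - 6*3
= 64 - 18 = 46

46


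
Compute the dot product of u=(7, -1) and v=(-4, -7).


u . v = u_x*v_x + u_y*v_y = 7*(-4) + (-1)*(-7)
= (-28) + 7 = -21

-21


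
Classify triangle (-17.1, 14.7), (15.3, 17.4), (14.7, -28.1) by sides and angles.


Side lengths squared: AB^2=1057.05, BC^2=2070.61, CA^2=2843.08
Sorted: [1057.05, 2070.61, 2843.08]
By sides: Scalene, By angles: Acute

Scalene, Acute


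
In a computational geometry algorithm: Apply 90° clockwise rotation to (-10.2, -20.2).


90° CW: (x,y) -> (y, -x)
(-10.2,-20.2) -> (-20.2, 10.2)

(-20.2, 10.2)


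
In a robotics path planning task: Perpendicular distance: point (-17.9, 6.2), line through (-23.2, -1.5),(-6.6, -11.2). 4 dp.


|cross product| = 179.23
|line direction| = sqrt(369.65) = 19.2263
Distance = 179.23/sqrt(369.65) = 9.3221

9.3221


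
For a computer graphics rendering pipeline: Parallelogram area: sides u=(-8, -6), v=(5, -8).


|u x v| = |(-8)*(-8) - (-6)*5|
= |64 - (-30)| = 94

94


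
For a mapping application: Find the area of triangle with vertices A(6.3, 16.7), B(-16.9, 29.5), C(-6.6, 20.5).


Area = |x_A(y_B-y_C) + x_B(y_C-y_A) + x_C(y_A-y_B)|/2
= |56.7 + (-64.22) + 84.48|/2
= 76.96/2 = 38.48

38.48


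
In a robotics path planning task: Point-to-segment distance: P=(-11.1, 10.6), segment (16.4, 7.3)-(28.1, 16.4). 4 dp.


Project P onto AB: t = 0 (clamped to [0,1])
Closest point on segment: (16.4, 7.3)
Distance: 27.6973

27.6973


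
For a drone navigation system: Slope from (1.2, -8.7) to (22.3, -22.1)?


slope = (y2-y1)/(x2-x1) = ((-22.1)-(-8.7))/(22.3-1.2) = (-13.4)/21.1 = -0.6351

-0.6351


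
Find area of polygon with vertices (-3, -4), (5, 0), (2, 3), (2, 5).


Shoelace sum: ((-3)*0 - 5*(-4)) + (5*3 - 2*0) + (2*5 - 2*3) + (2*(-4) - (-3)*5)
= 46
Area = |46|/2 = 23

23


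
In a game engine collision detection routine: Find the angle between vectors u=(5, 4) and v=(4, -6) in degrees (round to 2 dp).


u.v = -4, |u| = sqrt(41) = 6.4031, |v| = sqrt(52) = 7.2111
cos(theta) = u.v/(|u||v|) = -4/sqrt(2132) = -0.08663
theta = acos(-0.08663) = 94.97 degrees

94.97 degrees


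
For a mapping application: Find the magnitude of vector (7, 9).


|u| = sqrt(7^2 + 9^2) = sqrt(130) = 11.4018

11.4018


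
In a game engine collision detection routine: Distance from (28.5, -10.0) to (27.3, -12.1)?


dx=-1.2, dy=-2.1
d^2 = (-1.2)^2 + (-2.1)^2 = 5.85
d = sqrt(5.85) = 2.4187

2.4187


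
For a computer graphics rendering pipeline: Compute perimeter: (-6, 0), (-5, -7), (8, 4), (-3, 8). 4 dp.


Sides: (-6, 0)->(-5, -7): sqrt(50) = 7.071068, (-5, -7)->(8, 4): sqrt(290) = 17.029386, (8, 4)->(-3, 8): sqrt(137) = 11.7047, (-3, 8)->(-6, 0): sqrt(73) = 8.544004
Sum = 44.349158
Perimeter = 44.3492

44.3492


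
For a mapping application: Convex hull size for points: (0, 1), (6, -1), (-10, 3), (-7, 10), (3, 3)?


Convex hull vertices (CCW): (-10, 3), (6, -1), (3, 3), (-7, 10)
Count = 4

4


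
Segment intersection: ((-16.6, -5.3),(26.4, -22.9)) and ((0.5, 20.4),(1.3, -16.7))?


Cross products: d1=-654.97, d2=926.25, d3=1406.06, d4=-175.16
d1*d2 < 0 and d3*d4 < 0? yes

Yes, they intersect


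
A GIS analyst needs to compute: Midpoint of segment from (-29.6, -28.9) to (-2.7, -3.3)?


M = (((-29.6)+(-2.7))/2, ((-28.9)+(-3.3))/2)
= (-16.15, -16.1)

(-16.15, -16.1)


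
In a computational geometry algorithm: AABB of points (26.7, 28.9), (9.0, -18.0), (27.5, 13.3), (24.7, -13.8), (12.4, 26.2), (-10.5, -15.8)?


x range: [-10.5, 27.5]
y range: [-18, 28.9]
Bounding box: (-10.5,-18) to (27.5,28.9)

(-10.5,-18) to (27.5,28.9)


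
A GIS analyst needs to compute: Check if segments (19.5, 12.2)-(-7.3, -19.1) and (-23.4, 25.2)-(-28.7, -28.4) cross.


Cross products: d1=2368.34, d2=1097.75, d3=-1691.17, d4=-420.58
d1*d2 < 0 and d3*d4 < 0? no

No, they don't intersect


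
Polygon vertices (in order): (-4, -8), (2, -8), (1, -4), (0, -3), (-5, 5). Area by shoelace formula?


Shoelace sum: ((-4)*(-8) - 2*(-8)) + (2*(-4) - 1*(-8)) + (1*(-3) - 0*(-4)) + (0*5 - (-5)*(-3)) + ((-5)*(-8) - (-4)*5)
= 90
Area = |90|/2 = 45

45


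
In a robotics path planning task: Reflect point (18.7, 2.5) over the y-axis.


Reflection over y-axis: (x,y) -> (-x,y)
(18.7, 2.5) -> (-18.7, 2.5)

(-18.7, 2.5)


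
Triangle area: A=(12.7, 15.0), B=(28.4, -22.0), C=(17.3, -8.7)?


Area = |x_A(y_B-y_C) + x_B(y_C-y_A) + x_C(y_A-y_B)|/2
= |(-168.91) + (-673.08) + 640.1|/2
= 201.89/2 = 100.945

100.945


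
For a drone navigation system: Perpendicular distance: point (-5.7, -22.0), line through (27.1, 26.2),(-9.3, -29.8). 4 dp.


|cross product| = 82.32
|line direction| = sqrt(4460.96) = 66.7904
Distance = 82.32/sqrt(4460.96) = 1.2325

1.2325


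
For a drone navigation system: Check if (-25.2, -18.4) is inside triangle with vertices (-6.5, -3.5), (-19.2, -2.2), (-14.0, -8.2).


Cross products: AB x AP = 213.54, BC x BP = -120.24, CA x CP = -23.86
All same sign? no

No, outside


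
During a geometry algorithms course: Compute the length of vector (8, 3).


|u| = sqrt(8^2 + 3^2) = sqrt(73) = 8.544

8.544


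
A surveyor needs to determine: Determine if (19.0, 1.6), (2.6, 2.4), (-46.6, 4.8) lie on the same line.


Cross product: (2.6-19)*(4.8-1.6) - (2.4-1.6)*((-46.6)-19)
= 0

Yes, collinear


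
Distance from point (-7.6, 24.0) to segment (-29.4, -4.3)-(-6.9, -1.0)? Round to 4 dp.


Project P onto AB: t = 1 (clamped to [0,1])
Closest point on segment: (-6.9, -1)
Distance: 25.0098

25.0098


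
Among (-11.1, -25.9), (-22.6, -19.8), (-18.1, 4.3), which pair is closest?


d(P0,P1) = 13.0177, d(P0,P2) = 31.0006, d(P1,P2) = 24.5165
Closest: P0 and P1

Closest pair: (-11.1, -25.9) and (-22.6, -19.8), distance = 13.0177


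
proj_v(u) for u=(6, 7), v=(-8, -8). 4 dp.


u.v = -104, |v| = sqrt(128) = 11.3137
Scalar projection = u.v / |v| = -104 / sqrt(128) = -9.1924

-9.1924


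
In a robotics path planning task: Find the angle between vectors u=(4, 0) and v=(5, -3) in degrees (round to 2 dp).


u.v = 20, |u| = sqrt(16) = 4, |v| = sqrt(34) = 5.831
cos(theta) = u.v/(|u||v|) = 20/sqrt(544) = 0.857493
theta = acos(0.857493) = 30.96 degrees

30.96 degrees


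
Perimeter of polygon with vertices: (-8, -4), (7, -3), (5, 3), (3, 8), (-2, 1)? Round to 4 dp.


Sides: (-8, -4)->(7, -3): sqrt(226) = 15.033296, (7, -3)->(5, 3): sqrt(40) = 6.324555, (5, 3)->(3, 8): sqrt(29) = 5.385165, (3, 8)->(-2, 1): sqrt(74) = 8.602325, (-2, 1)->(-8, -4): sqrt(61) = 7.81025
Sum = 43.155591
Perimeter = 43.1556

43.1556


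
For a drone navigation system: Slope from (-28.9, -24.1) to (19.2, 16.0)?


slope = (y2-y1)/(x2-x1) = (16-(-24.1))/(19.2-(-28.9)) = 40.1/48.1 = 0.8337

0.8337


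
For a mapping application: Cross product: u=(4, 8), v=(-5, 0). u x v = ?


u x v = u_x*v_y - u_y*v_x = 4*0 - 8*(-5)
= 0 - (-40) = 40

40


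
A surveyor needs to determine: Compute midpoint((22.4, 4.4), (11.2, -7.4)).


M = ((22.4+11.2)/2, (4.4+(-7.4))/2)
= (16.8, -1.5)

(16.8, -1.5)


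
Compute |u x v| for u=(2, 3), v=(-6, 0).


|u x v| = |2*0 - 3*(-6)|
= |0 - (-18)| = 18

18


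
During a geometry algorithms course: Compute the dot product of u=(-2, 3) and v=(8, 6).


u . v = u_x*v_x + u_y*v_y = (-2)*8 + 3*6
= (-16) + 18 = 2

2


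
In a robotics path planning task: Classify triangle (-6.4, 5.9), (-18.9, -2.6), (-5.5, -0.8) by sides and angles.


Side lengths squared: AB^2=228.5, BC^2=182.8, CA^2=45.7
Sorted: [45.7, 182.8, 228.5]
By sides: Scalene, By angles: Right

Scalene, Right


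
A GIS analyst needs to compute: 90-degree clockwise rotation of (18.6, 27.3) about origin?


90° CW: (x,y) -> (y, -x)
(18.6,27.3) -> (27.3, -18.6)

(27.3, -18.6)


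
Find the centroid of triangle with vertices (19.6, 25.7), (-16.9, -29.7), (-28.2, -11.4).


Centroid = ((x_A+x_B+x_C)/3, (y_A+y_B+y_C)/3)
= ((19.6+(-16.9)+(-28.2))/3, (25.7+(-29.7)+(-11.4))/3)
= (-8.5, -5.1333)

(-8.5, -5.1333)


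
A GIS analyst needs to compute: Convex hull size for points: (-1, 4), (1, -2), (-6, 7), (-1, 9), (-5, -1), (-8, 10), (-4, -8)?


Convex hull vertices (CCW): (-8, 10), (-4, -8), (1, -2), (-1, 9)
Count = 4

4


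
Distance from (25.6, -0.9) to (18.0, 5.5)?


dx=-7.6, dy=6.4
d^2 = (-7.6)^2 + 6.4^2 = 98.72
d = sqrt(98.72) = 9.9358

9.9358


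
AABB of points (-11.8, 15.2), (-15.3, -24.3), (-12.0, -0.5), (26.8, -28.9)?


x range: [-15.3, 26.8]
y range: [-28.9, 15.2]
Bounding box: (-15.3,-28.9) to (26.8,15.2)

(-15.3,-28.9) to (26.8,15.2)


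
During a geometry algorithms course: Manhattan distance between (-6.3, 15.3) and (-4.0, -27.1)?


|(-6.3)-(-4)| + |15.3-(-27.1)| = 2.3 + 42.4 = 44.7

44.7


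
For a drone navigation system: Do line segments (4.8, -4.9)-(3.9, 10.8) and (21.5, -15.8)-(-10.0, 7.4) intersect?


Cross products: d1=44.09, d2=-429.58, d3=-252.38, d4=221.29
d1*d2 < 0 and d3*d4 < 0? yes

Yes, they intersect


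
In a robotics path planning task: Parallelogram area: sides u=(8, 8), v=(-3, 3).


|u x v| = |8*3 - 8*(-3)|
= |24 - (-24)| = 48

48


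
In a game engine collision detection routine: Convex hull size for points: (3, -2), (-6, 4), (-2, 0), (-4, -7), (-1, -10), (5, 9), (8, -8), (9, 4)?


Convex hull vertices (CCW): (-6, 4), (-4, -7), (-1, -10), (8, -8), (9, 4), (5, 9)
Count = 6

6


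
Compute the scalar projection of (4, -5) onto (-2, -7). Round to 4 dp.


u.v = 27, |v| = sqrt(53) = 7.2801
Scalar projection = u.v / |v| = 27 / sqrt(53) = 3.7087

3.7087


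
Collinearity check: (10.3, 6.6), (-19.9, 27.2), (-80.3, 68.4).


Cross product: ((-19.9)-10.3)*(68.4-6.6) - (27.2-6.6)*((-80.3)-10.3)
= 0

Yes, collinear


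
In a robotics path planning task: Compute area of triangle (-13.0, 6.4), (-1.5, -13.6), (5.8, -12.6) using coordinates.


Area = |x_A(y_B-y_C) + x_B(y_C-y_A) + x_C(y_A-y_B)|/2
= |13 + 28.5 + 116|/2
= 157.5/2 = 78.75

78.75


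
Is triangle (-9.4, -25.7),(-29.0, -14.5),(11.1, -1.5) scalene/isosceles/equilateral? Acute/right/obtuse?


Side lengths squared: AB^2=509.6, BC^2=1777.01, CA^2=1005.89
Sorted: [509.6, 1005.89, 1777.01]
By sides: Scalene, By angles: Obtuse

Scalene, Obtuse


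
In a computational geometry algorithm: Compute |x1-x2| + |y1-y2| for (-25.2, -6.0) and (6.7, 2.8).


|(-25.2)-6.7| + |(-6)-2.8| = 31.9 + 8.8 = 40.7

40.7


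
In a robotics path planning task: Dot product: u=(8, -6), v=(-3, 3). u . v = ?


u . v = u_x*v_x + u_y*v_y = 8*(-3) + (-6)*3
= (-24) + (-18) = -42

-42


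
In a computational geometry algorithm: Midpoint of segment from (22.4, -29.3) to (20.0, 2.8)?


M = ((22.4+20)/2, ((-29.3)+2.8)/2)
= (21.2, -13.25)

(21.2, -13.25)


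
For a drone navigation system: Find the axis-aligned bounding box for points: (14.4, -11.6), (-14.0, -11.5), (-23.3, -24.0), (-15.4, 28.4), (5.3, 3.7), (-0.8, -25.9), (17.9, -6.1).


x range: [-23.3, 17.9]
y range: [-25.9, 28.4]
Bounding box: (-23.3,-25.9) to (17.9,28.4)

(-23.3,-25.9) to (17.9,28.4)


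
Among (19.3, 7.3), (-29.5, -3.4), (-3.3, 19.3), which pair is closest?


d(P0,P1) = 49.9593, d(P0,P2) = 25.5883, d(P1,P2) = 34.666
Closest: P0 and P2

Closest pair: (19.3, 7.3) and (-3.3, 19.3), distance = 25.5883


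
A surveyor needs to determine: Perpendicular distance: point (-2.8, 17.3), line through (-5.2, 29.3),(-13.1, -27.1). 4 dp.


|cross product| = 230.16
|line direction| = sqrt(3243.37) = 56.9506
Distance = 230.16/sqrt(3243.37) = 4.0414

4.0414


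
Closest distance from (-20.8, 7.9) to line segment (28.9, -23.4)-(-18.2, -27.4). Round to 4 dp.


Project P onto AB: t = 0.9916 (clamped to [0,1])
Closest point on segment: (-17.805, -27.3665)
Distance: 35.3934

35.3934


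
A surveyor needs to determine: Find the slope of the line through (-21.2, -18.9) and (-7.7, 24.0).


slope = (y2-y1)/(x2-x1) = (24-(-18.9))/((-7.7)-(-21.2)) = 42.9/13.5 = 3.1778

3.1778


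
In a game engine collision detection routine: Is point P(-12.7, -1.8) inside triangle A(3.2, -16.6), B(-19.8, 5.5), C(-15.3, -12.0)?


Cross products: AB x AP = 10.99, BC x BP = 91.4, CA x CP = 200.66
All same sign? yes

Yes, inside


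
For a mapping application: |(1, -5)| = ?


|u| = sqrt(1^2 + (-5)^2) = sqrt(26) = 5.099

5.099


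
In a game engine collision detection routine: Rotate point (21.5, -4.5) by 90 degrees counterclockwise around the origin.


90° CCW: (x,y) -> (-y, x)
(21.5,-4.5) -> (4.5, 21.5)

(4.5, 21.5)


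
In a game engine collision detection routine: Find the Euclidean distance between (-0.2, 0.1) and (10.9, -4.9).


dx=11.1, dy=-5
d^2 = 11.1^2 + (-5)^2 = 148.21
d = sqrt(148.21) = 12.1742

12.1742


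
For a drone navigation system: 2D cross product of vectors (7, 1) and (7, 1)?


u x v = u_x*v_y - u_y*v_x = 7*1 - 1*7
= 7 - 7 = 0

0


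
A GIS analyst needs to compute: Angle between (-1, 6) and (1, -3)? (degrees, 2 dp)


u.v = -19, |u| = sqrt(37) = 6.0828, |v| = sqrt(10) = 3.1623
cos(theta) = u.v/(|u||v|) = -19/sqrt(370) = -0.987763
theta = acos(-0.987763) = 171.03 degrees

171.03 degrees


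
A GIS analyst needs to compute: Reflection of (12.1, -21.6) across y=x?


Reflection over y=x: (x,y) -> (y,x)
(12.1, -21.6) -> (-21.6, 12.1)

(-21.6, 12.1)


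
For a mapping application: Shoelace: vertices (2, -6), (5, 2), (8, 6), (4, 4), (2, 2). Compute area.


Shoelace sum: (2*2 - 5*(-6)) + (5*6 - 8*2) + (8*4 - 4*6) + (4*2 - 2*4) + (2*(-6) - 2*2)
= 40
Area = |40|/2 = 20

20


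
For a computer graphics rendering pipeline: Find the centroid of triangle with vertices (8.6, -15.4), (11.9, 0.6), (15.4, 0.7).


Centroid = ((x_A+x_B+x_C)/3, (y_A+y_B+y_C)/3)
= ((8.6+11.9+15.4)/3, ((-15.4)+0.6+0.7)/3)
= (11.9667, -4.7)

(11.9667, -4.7)


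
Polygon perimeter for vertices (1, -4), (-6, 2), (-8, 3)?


Sides: (1, -4)->(-6, 2): sqrt(85) = 9.219544, (-6, 2)->(-8, 3): sqrt(5) = 2.236068, (-8, 3)->(1, -4): sqrt(130) = 11.401754
Sum = 22.857366
Perimeter = 22.8574

22.8574


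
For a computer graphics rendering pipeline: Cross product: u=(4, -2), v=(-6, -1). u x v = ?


u x v = u_x*v_y - u_y*v_x = 4*(-1) - (-2)*(-6)
= (-4) - 12 = -16

-16


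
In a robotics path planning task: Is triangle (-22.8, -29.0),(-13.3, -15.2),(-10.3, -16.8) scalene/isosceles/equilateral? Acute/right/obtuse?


Side lengths squared: AB^2=280.69, BC^2=11.56, CA^2=305.09
Sorted: [11.56, 280.69, 305.09]
By sides: Scalene, By angles: Obtuse

Scalene, Obtuse


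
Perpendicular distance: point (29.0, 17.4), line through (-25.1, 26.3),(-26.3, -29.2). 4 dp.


|cross product| = 3013.23
|line direction| = sqrt(3081.69) = 55.513
Distance = 3013.23/sqrt(3081.69) = 54.2797

54.2797


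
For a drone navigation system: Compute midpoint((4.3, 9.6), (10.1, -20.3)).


M = ((4.3+10.1)/2, (9.6+(-20.3))/2)
= (7.2, -5.35)

(7.2, -5.35)


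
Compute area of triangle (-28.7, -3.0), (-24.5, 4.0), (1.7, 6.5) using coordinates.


Area = |x_A(y_B-y_C) + x_B(y_C-y_A) + x_C(y_A-y_B)|/2
= |71.75 + (-232.75) + (-11.9)|/2
= 172.9/2 = 86.45

86.45


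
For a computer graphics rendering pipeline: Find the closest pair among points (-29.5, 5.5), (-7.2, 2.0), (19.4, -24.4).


d(P0,P1) = 22.573, d(P0,P2) = 57.3168, d(P1,P2) = 37.4769
Closest: P0 and P1

Closest pair: (-29.5, 5.5) and (-7.2, 2.0), distance = 22.573


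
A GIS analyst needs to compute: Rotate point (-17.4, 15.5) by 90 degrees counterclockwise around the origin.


90° CCW: (x,y) -> (-y, x)
(-17.4,15.5) -> (-15.5, -17.4)

(-15.5, -17.4)


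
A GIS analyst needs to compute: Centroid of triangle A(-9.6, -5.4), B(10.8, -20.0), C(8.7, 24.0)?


Centroid = ((x_A+x_B+x_C)/3, (y_A+y_B+y_C)/3)
= (((-9.6)+10.8+8.7)/3, ((-5.4)+(-20)+24)/3)
= (3.3, -0.4667)

(3.3, -0.4667)


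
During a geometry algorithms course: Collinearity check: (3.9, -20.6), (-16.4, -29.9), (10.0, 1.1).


Cross product: ((-16.4)-3.9)*(1.1-(-20.6)) - ((-29.9)-(-20.6))*(10-3.9)
= -383.78

No, not collinear


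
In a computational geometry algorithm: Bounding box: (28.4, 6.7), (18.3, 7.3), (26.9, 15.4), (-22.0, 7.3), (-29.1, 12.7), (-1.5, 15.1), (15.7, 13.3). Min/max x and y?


x range: [-29.1, 28.4]
y range: [6.7, 15.4]
Bounding box: (-29.1,6.7) to (28.4,15.4)

(-29.1,6.7) to (28.4,15.4)


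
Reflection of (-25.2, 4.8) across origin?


Reflection over origin: (x,y) -> (-x,-y)
(-25.2, 4.8) -> (25.2, -4.8)

(25.2, -4.8)


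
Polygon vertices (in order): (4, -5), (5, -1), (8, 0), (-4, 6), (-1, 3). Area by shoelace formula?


Shoelace sum: (4*(-1) - 5*(-5)) + (5*0 - 8*(-1)) + (8*6 - (-4)*0) + ((-4)*3 - (-1)*6) + ((-1)*(-5) - 4*3)
= 64
Area = |64|/2 = 32

32


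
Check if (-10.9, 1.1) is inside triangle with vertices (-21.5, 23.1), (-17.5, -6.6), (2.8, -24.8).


Cross products: AB x AP = 226.82, BC x BP = 276.43, CA x CP = 26.86
All same sign? yes

Yes, inside


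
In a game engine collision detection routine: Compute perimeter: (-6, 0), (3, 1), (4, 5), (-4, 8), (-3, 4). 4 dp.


Sides: (-6, 0)->(3, 1): sqrt(82) = 9.055385, (3, 1)->(4, 5): sqrt(17) = 4.123106, (4, 5)->(-4, 8): sqrt(73) = 8.544004, (-4, 8)->(-3, 4): sqrt(17) = 4.123106, (-3, 4)->(-6, 0): sqrt(25) = 5
Sum = 30.845601
Perimeter = 30.8456

30.8456


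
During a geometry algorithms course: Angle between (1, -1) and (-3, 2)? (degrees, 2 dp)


u.v = -5, |u| = sqrt(2) = 1.4142, |v| = sqrt(13) = 3.6056
cos(theta) = u.v/(|u||v|) = -5/sqrt(26) = -0.980581
theta = acos(-0.980581) = 168.69 degrees

168.69 degrees


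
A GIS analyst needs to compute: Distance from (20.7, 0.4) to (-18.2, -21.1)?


dx=-38.9, dy=-21.5
d^2 = (-38.9)^2 + (-21.5)^2 = 1975.46
d = sqrt(1975.46) = 44.4461

44.4461


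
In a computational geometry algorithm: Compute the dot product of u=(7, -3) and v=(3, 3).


u . v = u_x*v_x + u_y*v_y = 7*3 + (-3)*3
= 21 + (-9) = 12

12


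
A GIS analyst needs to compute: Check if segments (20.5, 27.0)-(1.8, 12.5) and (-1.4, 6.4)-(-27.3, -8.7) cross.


Cross products: d1=-202.85, d2=-109.67, d3=67.67, d4=-25.51
d1*d2 < 0 and d3*d4 < 0? no

No, they don't intersect


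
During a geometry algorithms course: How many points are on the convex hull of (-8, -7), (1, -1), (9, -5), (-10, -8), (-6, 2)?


Convex hull vertices (CCW): (-10, -8), (9, -5), (1, -1), (-6, 2)
Count = 4

4


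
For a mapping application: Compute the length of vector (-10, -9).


|u| = sqrt((-10)^2 + (-9)^2) = sqrt(181) = 13.4536

13.4536


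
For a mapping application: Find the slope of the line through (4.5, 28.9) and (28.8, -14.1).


slope = (y2-y1)/(x2-x1) = ((-14.1)-28.9)/(28.8-4.5) = (-43)/24.3 = -1.7695

-1.7695


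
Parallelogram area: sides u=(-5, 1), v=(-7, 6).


|u x v| = |(-5)*6 - 1*(-7)|
= |(-30) - (-7)| = 23

23


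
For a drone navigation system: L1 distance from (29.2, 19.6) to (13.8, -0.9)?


|29.2-13.8| + |19.6-(-0.9)| = 15.4 + 20.5 = 35.9

35.9


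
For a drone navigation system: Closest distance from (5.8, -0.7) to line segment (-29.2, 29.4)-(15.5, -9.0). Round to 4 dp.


Project P onto AB: t = 0.7834 (clamped to [0,1])
Closest point on segment: (5.8163, -0.6811)
Distance: 0.0249

0.0249


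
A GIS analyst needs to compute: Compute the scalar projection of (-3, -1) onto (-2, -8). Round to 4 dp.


u.v = 14, |v| = sqrt(68) = 8.2462
Scalar projection = u.v / |v| = 14 / sqrt(68) = 1.6977

1.6977


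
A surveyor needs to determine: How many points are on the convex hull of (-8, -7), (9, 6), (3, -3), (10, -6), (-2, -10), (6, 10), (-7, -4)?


Convex hull vertices (CCW): (-8, -7), (-2, -10), (10, -6), (9, 6), (6, 10), (-7, -4)
Count = 6

6


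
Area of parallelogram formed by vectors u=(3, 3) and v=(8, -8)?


|u x v| = |3*(-8) - 3*8|
= |(-24) - 24| = 48

48


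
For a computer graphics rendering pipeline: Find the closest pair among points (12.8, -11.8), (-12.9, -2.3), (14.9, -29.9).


d(P0,P1) = 27.3996, d(P0,P2) = 18.2214, d(P1,P2) = 39.174
Closest: P0 and P2

Closest pair: (12.8, -11.8) and (14.9, -29.9), distance = 18.2214


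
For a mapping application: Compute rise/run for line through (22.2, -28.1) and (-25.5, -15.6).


slope = (y2-y1)/(x2-x1) = ((-15.6)-(-28.1))/((-25.5)-22.2) = 12.5/(-47.7) = -0.2621

-0.2621


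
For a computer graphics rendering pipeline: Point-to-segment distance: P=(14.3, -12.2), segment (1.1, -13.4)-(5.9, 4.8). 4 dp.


Project P onto AB: t = 0.2405 (clamped to [0,1])
Closest point on segment: (2.2543, -9.0231)
Distance: 12.4575

12.4575


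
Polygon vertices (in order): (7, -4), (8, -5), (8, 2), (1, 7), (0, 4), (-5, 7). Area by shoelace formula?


Shoelace sum: (7*(-5) - 8*(-4)) + (8*2 - 8*(-5)) + (8*7 - 1*2) + (1*4 - 0*7) + (0*7 - (-5)*4) + ((-5)*(-4) - 7*7)
= 102
Area = |102|/2 = 51

51


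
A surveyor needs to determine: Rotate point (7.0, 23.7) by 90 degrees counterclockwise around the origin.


90° CCW: (x,y) -> (-y, x)
(7,23.7) -> (-23.7, 7)

(-23.7, 7)


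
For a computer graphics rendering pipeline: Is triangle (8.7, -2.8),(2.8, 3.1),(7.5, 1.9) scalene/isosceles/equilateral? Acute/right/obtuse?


Side lengths squared: AB^2=69.62, BC^2=23.53, CA^2=23.53
Sorted: [23.53, 23.53, 69.62]
By sides: Isosceles, By angles: Obtuse

Isosceles, Obtuse


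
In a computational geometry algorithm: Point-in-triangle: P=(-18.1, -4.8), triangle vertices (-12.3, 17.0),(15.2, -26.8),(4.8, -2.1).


Cross products: AB x AP = -853.54, BC x BP = 593.71, CA x CP = 483.56
All same sign? no

No, outside


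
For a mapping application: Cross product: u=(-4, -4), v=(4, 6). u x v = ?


u x v = u_x*v_y - u_y*v_x = (-4)*6 - (-4)*4
= (-24) - (-16) = -8

-8


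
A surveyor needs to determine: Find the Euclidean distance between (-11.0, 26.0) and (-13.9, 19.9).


dx=-2.9, dy=-6.1
d^2 = (-2.9)^2 + (-6.1)^2 = 45.62
d = sqrt(45.62) = 6.7543

6.7543


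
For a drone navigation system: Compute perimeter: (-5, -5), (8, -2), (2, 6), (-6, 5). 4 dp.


Sides: (-5, -5)->(8, -2): sqrt(178) = 13.341664, (8, -2)->(2, 6): sqrt(100) = 10, (2, 6)->(-6, 5): sqrt(65) = 8.062258, (-6, 5)->(-5, -5): sqrt(101) = 10.049876
Sum = 41.453798
Perimeter = 41.4538

41.4538


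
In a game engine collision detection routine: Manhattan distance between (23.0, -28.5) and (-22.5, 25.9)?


|23-(-22.5)| + |(-28.5)-25.9| = 45.5 + 54.4 = 99.9

99.9


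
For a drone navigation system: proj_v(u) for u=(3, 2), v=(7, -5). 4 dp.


u.v = 11, |v| = sqrt(74) = 8.6023
Scalar projection = u.v / |v| = 11 / sqrt(74) = 1.2787

1.2787


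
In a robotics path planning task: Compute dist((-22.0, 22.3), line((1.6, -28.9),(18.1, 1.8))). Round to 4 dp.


|cross product| = 1569.32
|line direction| = sqrt(1214.74) = 34.8531
Distance = 1569.32/sqrt(1214.74) = 45.0267

45.0267


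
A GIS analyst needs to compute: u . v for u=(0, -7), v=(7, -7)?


u . v = u_x*v_x + u_y*v_y = 0*7 + (-7)*(-7)
= 0 + 49 = 49

49


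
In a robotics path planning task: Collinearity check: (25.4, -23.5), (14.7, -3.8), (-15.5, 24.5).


Cross product: (14.7-25.4)*(24.5-(-23.5)) - ((-3.8)-(-23.5))*((-15.5)-25.4)
= 292.13

No, not collinear


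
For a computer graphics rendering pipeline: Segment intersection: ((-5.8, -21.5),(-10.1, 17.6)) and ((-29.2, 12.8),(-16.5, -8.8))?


Cross products: d1=69.83, d2=473.52, d3=767.45, d4=363.76
d1*d2 < 0 and d3*d4 < 0? no

No, they don't intersect


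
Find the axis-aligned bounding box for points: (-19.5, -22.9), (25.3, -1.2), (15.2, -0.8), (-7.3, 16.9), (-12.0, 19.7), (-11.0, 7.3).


x range: [-19.5, 25.3]
y range: [-22.9, 19.7]
Bounding box: (-19.5,-22.9) to (25.3,19.7)

(-19.5,-22.9) to (25.3,19.7)


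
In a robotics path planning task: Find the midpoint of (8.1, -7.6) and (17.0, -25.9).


M = ((8.1+17)/2, ((-7.6)+(-25.9))/2)
= (12.55, -16.75)

(12.55, -16.75)


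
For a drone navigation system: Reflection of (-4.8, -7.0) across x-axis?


Reflection over x-axis: (x,y) -> (x,-y)
(-4.8, -7) -> (-4.8, 7)

(-4.8, 7)


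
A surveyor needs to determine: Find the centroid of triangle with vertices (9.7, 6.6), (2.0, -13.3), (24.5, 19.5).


Centroid = ((x_A+x_B+x_C)/3, (y_A+y_B+y_C)/3)
= ((9.7+2+24.5)/3, (6.6+(-13.3)+19.5)/3)
= (12.0667, 4.2667)

(12.0667, 4.2667)


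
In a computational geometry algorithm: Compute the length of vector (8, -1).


|u| = sqrt(8^2 + (-1)^2) = sqrt(65) = 8.0623

8.0623


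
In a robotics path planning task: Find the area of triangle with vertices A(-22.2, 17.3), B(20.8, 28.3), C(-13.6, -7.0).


Area = |x_A(y_B-y_C) + x_B(y_C-y_A) + x_C(y_A-y_B)|/2
= |(-783.66) + (-505.44) + 149.6|/2
= 1139.5/2 = 569.75

569.75


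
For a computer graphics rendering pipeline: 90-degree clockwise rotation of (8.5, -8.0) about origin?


90° CW: (x,y) -> (y, -x)
(8.5,-8) -> (-8, -8.5)

(-8, -8.5)


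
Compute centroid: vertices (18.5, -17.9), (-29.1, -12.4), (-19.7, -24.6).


Centroid = ((x_A+x_B+x_C)/3, (y_A+y_B+y_C)/3)
= ((18.5+(-29.1)+(-19.7))/3, ((-17.9)+(-12.4)+(-24.6))/3)
= (-10.1, -18.3)

(-10.1, -18.3)


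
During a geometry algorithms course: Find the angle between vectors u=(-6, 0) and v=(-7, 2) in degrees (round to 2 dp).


u.v = 42, |u| = sqrt(36) = 6, |v| = sqrt(53) = 7.2801
cos(theta) = u.v/(|u||v|) = 42/sqrt(1908) = 0.961524
theta = acos(0.961524) = 15.95 degrees

15.95 degrees


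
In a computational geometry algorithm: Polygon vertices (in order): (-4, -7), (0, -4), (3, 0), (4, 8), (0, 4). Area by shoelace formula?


Shoelace sum: ((-4)*(-4) - 0*(-7)) + (0*0 - 3*(-4)) + (3*8 - 4*0) + (4*4 - 0*8) + (0*(-7) - (-4)*4)
= 84
Area = |84|/2 = 42

42


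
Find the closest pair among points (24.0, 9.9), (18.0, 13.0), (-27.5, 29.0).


d(P0,P1) = 6.7535, d(P0,P2) = 54.9278, d(P1,P2) = 48.2312
Closest: P0 and P1

Closest pair: (24.0, 9.9) and (18.0, 13.0), distance = 6.7535


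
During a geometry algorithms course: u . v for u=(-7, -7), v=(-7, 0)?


u . v = u_x*v_x + u_y*v_y = (-7)*(-7) + (-7)*0
= 49 + 0 = 49

49


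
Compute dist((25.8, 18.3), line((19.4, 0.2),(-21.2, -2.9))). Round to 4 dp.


|cross product| = 715.02
|line direction| = sqrt(1657.97) = 40.7182
Distance = 715.02/sqrt(1657.97) = 17.5602

17.5602


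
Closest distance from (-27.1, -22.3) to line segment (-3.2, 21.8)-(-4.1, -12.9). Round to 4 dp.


Project P onto AB: t = 1 (clamped to [0,1])
Closest point on segment: (-4.1, -12.9)
Distance: 24.8467

24.8467


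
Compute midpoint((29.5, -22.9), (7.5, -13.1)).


M = ((29.5+7.5)/2, ((-22.9)+(-13.1))/2)
= (18.5, -18)

(18.5, -18)


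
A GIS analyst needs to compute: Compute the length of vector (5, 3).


|u| = sqrt(5^2 + 3^2) = sqrt(34) = 5.831

5.831


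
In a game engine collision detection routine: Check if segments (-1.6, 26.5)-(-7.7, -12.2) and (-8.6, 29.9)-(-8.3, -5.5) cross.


Cross products: d1=246.78, d2=19.23, d3=-291.64, d4=-64.09
d1*d2 < 0 and d3*d4 < 0? no

No, they don't intersect


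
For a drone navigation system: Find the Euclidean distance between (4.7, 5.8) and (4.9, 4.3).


dx=0.2, dy=-1.5
d^2 = 0.2^2 + (-1.5)^2 = 2.29
d = sqrt(2.29) = 1.5133

1.5133


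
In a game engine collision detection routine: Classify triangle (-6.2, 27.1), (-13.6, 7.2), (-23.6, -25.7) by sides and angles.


Side lengths squared: AB^2=450.77, BC^2=1182.41, CA^2=3090.6
Sorted: [450.77, 1182.41, 3090.6]
By sides: Scalene, By angles: Obtuse

Scalene, Obtuse


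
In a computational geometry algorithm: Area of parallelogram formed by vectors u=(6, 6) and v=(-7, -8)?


|u x v| = |6*(-8) - 6*(-7)|
= |(-48) - (-42)| = 6

6


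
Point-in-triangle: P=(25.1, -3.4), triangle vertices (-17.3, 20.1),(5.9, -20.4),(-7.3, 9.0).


Cross products: AB x AP = 1172, BC x BP = -788.88, CA x CP = -235.64
All same sign? no

No, outside


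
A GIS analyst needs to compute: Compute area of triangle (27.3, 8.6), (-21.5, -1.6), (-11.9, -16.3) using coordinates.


Area = |x_A(y_B-y_C) + x_B(y_C-y_A) + x_C(y_A-y_B)|/2
= |401.31 + 535.35 + (-121.38)|/2
= 815.28/2 = 407.64

407.64


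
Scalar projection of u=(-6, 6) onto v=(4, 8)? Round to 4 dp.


u.v = 24, |v| = sqrt(80) = 8.9443
Scalar projection = u.v / |v| = 24 / sqrt(80) = 2.6833

2.6833


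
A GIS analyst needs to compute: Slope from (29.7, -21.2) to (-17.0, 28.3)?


slope = (y2-y1)/(x2-x1) = (28.3-(-21.2))/((-17)-29.7) = 49.5/(-46.7) = -1.06

-1.06


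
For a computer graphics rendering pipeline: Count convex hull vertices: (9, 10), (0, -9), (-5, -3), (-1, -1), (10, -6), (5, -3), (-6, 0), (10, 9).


Convex hull vertices (CCW): (-6, 0), (-5, -3), (0, -9), (10, -6), (10, 9), (9, 10)
Count = 6

6


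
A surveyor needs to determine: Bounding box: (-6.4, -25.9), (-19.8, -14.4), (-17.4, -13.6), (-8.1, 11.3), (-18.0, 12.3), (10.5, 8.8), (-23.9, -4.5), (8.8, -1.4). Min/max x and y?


x range: [-23.9, 10.5]
y range: [-25.9, 12.3]
Bounding box: (-23.9,-25.9) to (10.5,12.3)

(-23.9,-25.9) to (10.5,12.3)


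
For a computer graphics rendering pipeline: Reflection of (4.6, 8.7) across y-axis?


Reflection over y-axis: (x,y) -> (-x,y)
(4.6, 8.7) -> (-4.6, 8.7)

(-4.6, 8.7)


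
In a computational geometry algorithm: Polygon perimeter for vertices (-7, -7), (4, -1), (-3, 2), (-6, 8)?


Sides: (-7, -7)->(4, -1): sqrt(157) = 12.529964, (4, -1)->(-3, 2): sqrt(58) = 7.615773, (-3, 2)->(-6, 8): sqrt(45) = 6.708204, (-6, 8)->(-7, -7): sqrt(226) = 15.033296
Sum = 41.887237
Perimeter = 41.8872

41.8872


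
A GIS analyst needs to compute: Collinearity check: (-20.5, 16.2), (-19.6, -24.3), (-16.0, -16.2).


Cross product: ((-19.6)-(-20.5))*((-16.2)-16.2) - ((-24.3)-16.2)*((-16)-(-20.5))
= 153.09

No, not collinear


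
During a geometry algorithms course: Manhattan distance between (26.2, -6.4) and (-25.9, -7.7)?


|26.2-(-25.9)| + |(-6.4)-(-7.7)| = 52.1 + 1.3 = 53.4

53.4


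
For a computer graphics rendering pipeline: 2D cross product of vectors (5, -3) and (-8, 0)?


u x v = u_x*v_y - u_y*v_x = 5*0 - (-3)*(-8)
= 0 - 24 = -24

-24


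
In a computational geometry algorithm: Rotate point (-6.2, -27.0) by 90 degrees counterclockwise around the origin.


90° CCW: (x,y) -> (-y, x)
(-6.2,-27) -> (27, -6.2)

(27, -6.2)


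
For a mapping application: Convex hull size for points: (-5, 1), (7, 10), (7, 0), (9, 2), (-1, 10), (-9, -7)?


Convex hull vertices (CCW): (-9, -7), (7, 0), (9, 2), (7, 10), (-1, 10)
Count = 5

5


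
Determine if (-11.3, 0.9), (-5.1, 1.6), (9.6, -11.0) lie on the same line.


Cross product: ((-5.1)-(-11.3))*((-11)-0.9) - (1.6-0.9)*(9.6-(-11.3))
= -88.41

No, not collinear


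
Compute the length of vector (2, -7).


|u| = sqrt(2^2 + (-7)^2) = sqrt(53) = 7.2801

7.2801


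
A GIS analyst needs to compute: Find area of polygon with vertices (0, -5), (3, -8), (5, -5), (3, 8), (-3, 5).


Shoelace sum: (0*(-8) - 3*(-5)) + (3*(-5) - 5*(-8)) + (5*8 - 3*(-5)) + (3*5 - (-3)*8) + ((-3)*(-5) - 0*5)
= 149
Area = |149|/2 = 74.5

74.5


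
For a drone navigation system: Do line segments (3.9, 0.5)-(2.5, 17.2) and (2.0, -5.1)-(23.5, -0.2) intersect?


Cross products: d1=111.09, d2=477, d3=39.57, d4=-326.34
d1*d2 < 0 and d3*d4 < 0? no

No, they don't intersect


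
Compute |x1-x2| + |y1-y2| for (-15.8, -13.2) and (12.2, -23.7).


|(-15.8)-12.2| + |(-13.2)-(-23.7)| = 28 + 10.5 = 38.5

38.5


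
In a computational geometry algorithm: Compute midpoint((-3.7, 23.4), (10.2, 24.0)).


M = (((-3.7)+10.2)/2, (23.4+24)/2)
= (3.25, 23.7)

(3.25, 23.7)


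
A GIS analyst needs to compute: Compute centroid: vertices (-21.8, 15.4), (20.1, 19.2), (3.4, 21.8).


Centroid = ((x_A+x_B+x_C)/3, (y_A+y_B+y_C)/3)
= (((-21.8)+20.1+3.4)/3, (15.4+19.2+21.8)/3)
= (0.5667, 18.8)

(0.5667, 18.8)


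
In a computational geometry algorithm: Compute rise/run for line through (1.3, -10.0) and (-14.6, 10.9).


slope = (y2-y1)/(x2-x1) = (10.9-(-10))/((-14.6)-1.3) = 20.9/(-15.9) = -1.3145

-1.3145


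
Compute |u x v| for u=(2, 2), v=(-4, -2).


|u x v| = |2*(-2) - 2*(-4)|
= |(-4) - (-8)| = 4

4


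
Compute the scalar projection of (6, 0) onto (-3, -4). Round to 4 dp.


u.v = -18, |v| = sqrt(25) = 5
Scalar projection = u.v / |v| = -18 / sqrt(25) = -3.6

-3.6


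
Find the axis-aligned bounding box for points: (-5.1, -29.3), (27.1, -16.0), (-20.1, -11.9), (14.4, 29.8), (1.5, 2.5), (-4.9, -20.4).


x range: [-20.1, 27.1]
y range: [-29.3, 29.8]
Bounding box: (-20.1,-29.3) to (27.1,29.8)

(-20.1,-29.3) to (27.1,29.8)


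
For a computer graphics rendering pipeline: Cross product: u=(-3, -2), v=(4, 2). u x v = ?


u x v = u_x*v_y - u_y*v_x = (-3)*2 - (-2)*4
= (-6) - (-8) = 2

2


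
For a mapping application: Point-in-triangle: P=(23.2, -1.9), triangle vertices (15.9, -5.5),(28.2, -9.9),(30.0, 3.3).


Cross products: AB x AP = 76.4, BC x BP = 80.4, CA x CP = 13.48
All same sign? yes

Yes, inside


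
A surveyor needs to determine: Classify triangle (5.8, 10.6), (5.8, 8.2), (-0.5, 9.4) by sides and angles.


Side lengths squared: AB^2=5.76, BC^2=41.13, CA^2=41.13
Sorted: [5.76, 41.13, 41.13]
By sides: Isosceles, By angles: Acute

Isosceles, Acute


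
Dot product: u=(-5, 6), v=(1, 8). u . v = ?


u . v = u_x*v_x + u_y*v_y = (-5)*1 + 6*8
= (-5) + 48 = 43

43


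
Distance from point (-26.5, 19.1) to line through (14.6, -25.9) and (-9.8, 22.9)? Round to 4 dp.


|cross product| = 907.68
|line direction| = sqrt(2976.8) = 54.5601
Distance = 907.68/sqrt(2976.8) = 16.6363

16.6363


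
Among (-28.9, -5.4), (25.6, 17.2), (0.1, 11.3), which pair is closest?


d(P0,P1) = 59.0001, d(P0,P2) = 33.4648, d(P1,P2) = 26.1737
Closest: P1 and P2

Closest pair: (25.6, 17.2) and (0.1, 11.3), distance = 26.1737


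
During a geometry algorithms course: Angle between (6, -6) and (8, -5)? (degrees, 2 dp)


u.v = 78, |u| = sqrt(72) = 8.4853, |v| = sqrt(89) = 9.434
cos(theta) = u.v/(|u||v|) = 78/sqrt(6408) = 0.974391
theta = acos(0.974391) = 12.99 degrees

12.99 degrees


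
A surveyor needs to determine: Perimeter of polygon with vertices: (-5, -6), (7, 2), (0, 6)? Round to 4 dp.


Sides: (-5, -6)->(7, 2): sqrt(208) = 14.422205, (7, 2)->(0, 6): sqrt(65) = 8.062258, (0, 6)->(-5, -6): sqrt(169) = 13
Sum = 35.484463
Perimeter = 35.4845

35.4845


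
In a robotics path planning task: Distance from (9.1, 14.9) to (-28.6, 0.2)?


dx=-37.7, dy=-14.7
d^2 = (-37.7)^2 + (-14.7)^2 = 1637.38
d = sqrt(1637.38) = 40.4646

40.4646


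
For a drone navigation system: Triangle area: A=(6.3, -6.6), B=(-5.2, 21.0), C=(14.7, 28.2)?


Area = |x_A(y_B-y_C) + x_B(y_C-y_A) + x_C(y_A-y_B)|/2
= |(-45.36) + (-180.96) + (-405.72)|/2
= 632.04/2 = 316.02

316.02


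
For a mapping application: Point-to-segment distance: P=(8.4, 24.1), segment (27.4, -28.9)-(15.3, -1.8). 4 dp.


Project P onto AB: t = 1 (clamped to [0,1])
Closest point on segment: (15.3, -1.8)
Distance: 26.8034

26.8034


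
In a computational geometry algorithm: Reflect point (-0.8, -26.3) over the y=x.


Reflection over y=x: (x,y) -> (y,x)
(-0.8, -26.3) -> (-26.3, -0.8)

(-26.3, -0.8)


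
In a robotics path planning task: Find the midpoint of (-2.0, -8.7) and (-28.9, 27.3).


M = (((-2)+(-28.9))/2, ((-8.7)+27.3)/2)
= (-15.45, 9.3)

(-15.45, 9.3)


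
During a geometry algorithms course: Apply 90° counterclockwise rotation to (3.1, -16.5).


90° CCW: (x,y) -> (-y, x)
(3.1,-16.5) -> (16.5, 3.1)

(16.5, 3.1)


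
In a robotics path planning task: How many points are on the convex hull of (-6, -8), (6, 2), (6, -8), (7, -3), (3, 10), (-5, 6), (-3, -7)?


Convex hull vertices (CCW): (-6, -8), (6, -8), (7, -3), (6, 2), (3, 10), (-5, 6)
Count = 6

6


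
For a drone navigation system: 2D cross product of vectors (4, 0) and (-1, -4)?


u x v = u_x*v_y - u_y*v_x = 4*(-4) - 0*(-1)
= (-16) - 0 = -16

-16


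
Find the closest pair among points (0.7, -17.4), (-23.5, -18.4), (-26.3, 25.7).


d(P0,P1) = 24.2207, d(P0,P2) = 50.8587, d(P1,P2) = 44.1888
Closest: P0 and P1

Closest pair: (0.7, -17.4) and (-23.5, -18.4), distance = 24.2207


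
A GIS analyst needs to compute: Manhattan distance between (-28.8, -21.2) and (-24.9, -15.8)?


|(-28.8)-(-24.9)| + |(-21.2)-(-15.8)| = 3.9 + 5.4 = 9.3

9.3


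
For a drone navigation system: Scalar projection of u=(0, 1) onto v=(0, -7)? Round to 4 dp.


u.v = -7, |v| = sqrt(49) = 7
Scalar projection = u.v / |v| = -7 / sqrt(49) = -1

-1


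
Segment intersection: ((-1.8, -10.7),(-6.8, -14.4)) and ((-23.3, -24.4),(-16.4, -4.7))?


Cross products: d1=-329.02, d2=-256.05, d3=-11.05, d4=-84.02
d1*d2 < 0 and d3*d4 < 0? no

No, they don't intersect


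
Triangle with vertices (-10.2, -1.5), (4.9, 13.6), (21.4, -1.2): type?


Side lengths squared: AB^2=456.02, BC^2=491.29, CA^2=998.65
Sorted: [456.02, 491.29, 998.65]
By sides: Scalene, By angles: Obtuse

Scalene, Obtuse


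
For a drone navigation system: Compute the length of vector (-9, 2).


|u| = sqrt((-9)^2 + 2^2) = sqrt(85) = 9.2195

9.2195


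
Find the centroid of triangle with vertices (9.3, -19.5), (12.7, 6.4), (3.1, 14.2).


Centroid = ((x_A+x_B+x_C)/3, (y_A+y_B+y_C)/3)
= ((9.3+12.7+3.1)/3, ((-19.5)+6.4+14.2)/3)
= (8.3667, 0.3667)

(8.3667, 0.3667)


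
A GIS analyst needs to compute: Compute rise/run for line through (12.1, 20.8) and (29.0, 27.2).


slope = (y2-y1)/(x2-x1) = (27.2-20.8)/(29-12.1) = 6.4/16.9 = 0.3787

0.3787


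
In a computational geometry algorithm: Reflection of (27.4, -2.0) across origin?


Reflection over origin: (x,y) -> (-x,-y)
(27.4, -2) -> (-27.4, 2)

(-27.4, 2)


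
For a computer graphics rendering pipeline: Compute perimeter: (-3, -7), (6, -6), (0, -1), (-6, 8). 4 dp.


Sides: (-3, -7)->(6, -6): sqrt(82) = 9.055385, (6, -6)->(0, -1): sqrt(61) = 7.81025, (0, -1)->(-6, 8): sqrt(117) = 10.816654, (-6, 8)->(-3, -7): sqrt(234) = 15.297059
Sum = 42.979348
Perimeter = 42.9793

42.9793


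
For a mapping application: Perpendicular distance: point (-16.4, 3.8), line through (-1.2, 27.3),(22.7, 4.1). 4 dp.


|cross product| = 914.29
|line direction| = sqrt(1109.45) = 33.3084
Distance = 914.29/sqrt(1109.45) = 27.4492

27.4492


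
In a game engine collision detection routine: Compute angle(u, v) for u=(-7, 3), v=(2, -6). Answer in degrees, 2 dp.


u.v = -32, |u| = sqrt(58) = 7.6158, |v| = sqrt(40) = 6.3246
cos(theta) = u.v/(|u||v|) = -32/sqrt(2320) = -0.664364
theta = acos(-0.664364) = 131.63 degrees

131.63 degrees
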